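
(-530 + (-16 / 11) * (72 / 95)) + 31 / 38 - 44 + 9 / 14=-4196204 / 7315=-573.64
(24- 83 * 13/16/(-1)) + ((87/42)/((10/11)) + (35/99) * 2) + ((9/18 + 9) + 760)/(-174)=144699571/1607760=90.00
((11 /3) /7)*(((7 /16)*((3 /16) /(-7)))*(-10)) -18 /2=-8009 /896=-8.94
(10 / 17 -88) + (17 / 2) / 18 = -53207 / 612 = -86.94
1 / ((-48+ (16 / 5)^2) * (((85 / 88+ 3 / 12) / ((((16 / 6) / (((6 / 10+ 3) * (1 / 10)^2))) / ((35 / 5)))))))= -0.23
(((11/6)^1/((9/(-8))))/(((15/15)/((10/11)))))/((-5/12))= 32/9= 3.56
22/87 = 0.25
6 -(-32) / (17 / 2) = 166 / 17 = 9.76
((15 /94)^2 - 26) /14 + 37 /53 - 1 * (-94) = 608706293 /6556312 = 92.84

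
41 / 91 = 0.45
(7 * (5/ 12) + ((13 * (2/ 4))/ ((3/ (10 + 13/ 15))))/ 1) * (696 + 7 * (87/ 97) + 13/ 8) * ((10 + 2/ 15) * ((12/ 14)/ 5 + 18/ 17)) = 3015357234593/ 12985875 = 232202.85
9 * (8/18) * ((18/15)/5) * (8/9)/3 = 64/225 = 0.28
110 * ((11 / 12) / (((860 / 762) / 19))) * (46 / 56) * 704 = 295476676 / 301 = 981650.09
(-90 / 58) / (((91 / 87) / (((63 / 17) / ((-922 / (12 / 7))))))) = 7290 / 713167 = 0.01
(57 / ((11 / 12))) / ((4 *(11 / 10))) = 1710 / 121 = 14.13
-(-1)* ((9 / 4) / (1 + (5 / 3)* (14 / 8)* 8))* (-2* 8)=-108 / 73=-1.48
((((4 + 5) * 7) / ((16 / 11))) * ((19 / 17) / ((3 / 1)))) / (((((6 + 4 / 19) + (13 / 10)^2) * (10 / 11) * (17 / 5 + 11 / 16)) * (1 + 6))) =2184050 / 27815383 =0.08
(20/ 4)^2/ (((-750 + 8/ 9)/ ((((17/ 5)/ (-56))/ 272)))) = 45/ 6040832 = 0.00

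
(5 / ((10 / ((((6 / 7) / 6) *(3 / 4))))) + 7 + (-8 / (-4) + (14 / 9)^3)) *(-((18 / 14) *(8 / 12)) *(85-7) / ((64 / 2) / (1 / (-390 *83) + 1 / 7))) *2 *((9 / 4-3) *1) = 16934489921 / 2951665920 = 5.74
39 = 39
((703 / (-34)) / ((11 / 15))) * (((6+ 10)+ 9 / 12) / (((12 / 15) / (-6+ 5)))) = 3532575 / 5984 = 590.34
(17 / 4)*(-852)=-3621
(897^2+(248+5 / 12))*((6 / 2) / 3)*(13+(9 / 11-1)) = 453939583 / 44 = 10316808.70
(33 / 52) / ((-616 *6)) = -1 / 5824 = -0.00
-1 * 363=-363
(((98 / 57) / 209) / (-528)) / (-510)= 49 / 1603966320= 0.00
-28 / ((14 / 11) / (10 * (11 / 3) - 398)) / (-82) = -11924 / 123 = -96.94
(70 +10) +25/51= 4105/51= 80.49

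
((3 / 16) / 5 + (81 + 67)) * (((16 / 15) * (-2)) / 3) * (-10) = 47372 / 45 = 1052.71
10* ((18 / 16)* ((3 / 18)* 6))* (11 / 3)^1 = 165 / 4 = 41.25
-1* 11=-11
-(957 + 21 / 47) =-45000 / 47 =-957.45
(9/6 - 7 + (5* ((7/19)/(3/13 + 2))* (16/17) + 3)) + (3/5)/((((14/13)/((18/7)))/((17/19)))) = -2023913/4589830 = -0.44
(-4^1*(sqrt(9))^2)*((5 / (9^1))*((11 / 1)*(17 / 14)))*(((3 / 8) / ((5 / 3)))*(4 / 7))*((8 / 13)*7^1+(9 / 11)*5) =-183753 / 637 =-288.47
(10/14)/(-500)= -1/700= -0.00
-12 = -12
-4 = -4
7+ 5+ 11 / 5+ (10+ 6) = 151 / 5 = 30.20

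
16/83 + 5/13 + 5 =6018/1079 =5.58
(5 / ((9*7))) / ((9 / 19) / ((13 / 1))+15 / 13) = 1235 / 18522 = 0.07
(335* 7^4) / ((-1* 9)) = -804335 / 9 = -89370.56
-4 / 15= -0.27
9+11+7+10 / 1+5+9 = 51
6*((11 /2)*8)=264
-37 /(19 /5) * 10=-1850 /19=-97.37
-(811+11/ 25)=-20286/ 25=-811.44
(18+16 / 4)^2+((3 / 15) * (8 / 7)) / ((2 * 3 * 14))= 355742 / 735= 484.00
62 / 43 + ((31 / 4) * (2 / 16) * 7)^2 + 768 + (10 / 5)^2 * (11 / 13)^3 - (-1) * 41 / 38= 1505215101237 / 1838027776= 818.93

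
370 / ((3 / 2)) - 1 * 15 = 695 / 3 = 231.67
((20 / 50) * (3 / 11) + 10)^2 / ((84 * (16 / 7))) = 19321 / 36300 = 0.53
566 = 566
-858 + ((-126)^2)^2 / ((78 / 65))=210038622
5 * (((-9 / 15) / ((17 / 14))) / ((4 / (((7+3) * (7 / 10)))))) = -147 / 34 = -4.32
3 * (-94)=-282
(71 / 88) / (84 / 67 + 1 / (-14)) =33299 / 48796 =0.68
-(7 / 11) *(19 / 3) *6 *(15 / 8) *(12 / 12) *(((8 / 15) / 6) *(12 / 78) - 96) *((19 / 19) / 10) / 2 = 933527 / 4290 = 217.61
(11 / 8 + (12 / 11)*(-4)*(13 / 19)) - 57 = -97997 / 1672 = -58.61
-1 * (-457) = 457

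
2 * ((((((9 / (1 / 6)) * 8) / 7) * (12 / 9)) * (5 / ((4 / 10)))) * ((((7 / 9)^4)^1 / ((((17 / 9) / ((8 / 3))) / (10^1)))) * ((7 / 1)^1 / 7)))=43904000 / 4131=10627.94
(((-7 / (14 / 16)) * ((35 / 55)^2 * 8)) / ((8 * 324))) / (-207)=98 / 2028807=0.00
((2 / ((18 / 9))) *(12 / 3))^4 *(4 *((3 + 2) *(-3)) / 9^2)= -5120 / 27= -189.63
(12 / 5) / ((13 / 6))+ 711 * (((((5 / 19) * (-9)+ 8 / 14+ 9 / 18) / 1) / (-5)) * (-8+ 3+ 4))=-3169683 / 17290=-183.32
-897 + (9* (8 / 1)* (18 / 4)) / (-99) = -9903 / 11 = -900.27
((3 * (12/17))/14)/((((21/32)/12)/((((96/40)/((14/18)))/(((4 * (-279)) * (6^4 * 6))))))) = -8/8134245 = -0.00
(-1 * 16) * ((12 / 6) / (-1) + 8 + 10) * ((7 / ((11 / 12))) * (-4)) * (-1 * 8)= -688128 / 11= -62557.09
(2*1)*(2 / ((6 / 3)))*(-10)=-20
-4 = -4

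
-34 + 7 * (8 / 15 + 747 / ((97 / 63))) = 4897367 / 1455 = 3365.89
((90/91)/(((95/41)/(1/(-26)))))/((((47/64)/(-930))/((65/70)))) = 10981440/568841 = 19.30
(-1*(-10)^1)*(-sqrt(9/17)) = -30*sqrt(17)/17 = -7.28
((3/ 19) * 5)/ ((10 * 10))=3/ 380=0.01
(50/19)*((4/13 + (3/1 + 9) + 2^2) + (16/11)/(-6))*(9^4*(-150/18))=-6280335000/2717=-2311496.14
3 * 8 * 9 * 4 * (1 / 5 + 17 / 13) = 84672 / 65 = 1302.65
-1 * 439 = -439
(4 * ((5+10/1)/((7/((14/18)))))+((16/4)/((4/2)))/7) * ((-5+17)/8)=73/7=10.43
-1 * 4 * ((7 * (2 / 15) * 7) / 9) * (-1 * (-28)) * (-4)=43904 / 135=325.21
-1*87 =-87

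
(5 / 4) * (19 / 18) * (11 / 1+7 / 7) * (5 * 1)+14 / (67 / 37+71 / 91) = 184447 / 2181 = 84.57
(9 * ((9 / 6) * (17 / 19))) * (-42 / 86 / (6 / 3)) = -9639 / 3268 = -2.95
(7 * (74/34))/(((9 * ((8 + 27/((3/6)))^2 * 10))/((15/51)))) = 259/19996488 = 0.00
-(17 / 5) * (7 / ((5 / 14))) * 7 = -466.48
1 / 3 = 0.33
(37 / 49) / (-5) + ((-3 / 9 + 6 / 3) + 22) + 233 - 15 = 177514 / 735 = 241.52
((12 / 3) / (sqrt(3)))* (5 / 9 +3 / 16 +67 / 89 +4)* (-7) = -493045* sqrt(3) / 9612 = -88.85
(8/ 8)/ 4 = 1/ 4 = 0.25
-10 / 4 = -5 / 2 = -2.50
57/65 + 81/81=122/65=1.88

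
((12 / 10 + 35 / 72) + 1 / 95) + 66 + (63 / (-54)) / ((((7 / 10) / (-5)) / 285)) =3341609 / 1368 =2442.70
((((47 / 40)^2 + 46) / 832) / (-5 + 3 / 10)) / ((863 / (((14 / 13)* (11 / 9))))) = -5837293 / 315869598720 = -0.00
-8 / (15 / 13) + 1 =-89 / 15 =-5.93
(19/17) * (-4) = -76/17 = -4.47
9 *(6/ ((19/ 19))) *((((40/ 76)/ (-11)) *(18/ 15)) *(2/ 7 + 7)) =-33048/ 1463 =-22.59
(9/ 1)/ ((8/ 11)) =99/ 8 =12.38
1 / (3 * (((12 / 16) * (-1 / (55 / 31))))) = -220 / 279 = -0.79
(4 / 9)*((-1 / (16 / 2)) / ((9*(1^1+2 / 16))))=-4 / 729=-0.01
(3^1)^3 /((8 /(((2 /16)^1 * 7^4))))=64827 /64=1012.92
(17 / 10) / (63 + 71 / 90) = 153 / 5741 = 0.03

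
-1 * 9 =-9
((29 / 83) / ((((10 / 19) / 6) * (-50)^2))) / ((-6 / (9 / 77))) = -4959 / 159775000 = -0.00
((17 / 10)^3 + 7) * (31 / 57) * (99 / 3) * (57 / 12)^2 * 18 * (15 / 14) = 2083976829 / 22400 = 93034.68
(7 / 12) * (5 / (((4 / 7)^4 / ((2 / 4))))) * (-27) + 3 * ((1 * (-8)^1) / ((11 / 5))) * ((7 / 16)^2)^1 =-8366505 / 22528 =-371.38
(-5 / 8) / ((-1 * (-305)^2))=1 / 148840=0.00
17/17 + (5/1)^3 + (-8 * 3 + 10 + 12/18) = 338/3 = 112.67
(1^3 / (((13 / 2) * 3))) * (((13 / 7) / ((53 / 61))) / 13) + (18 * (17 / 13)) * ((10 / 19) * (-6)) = -20432362 / 274911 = -74.32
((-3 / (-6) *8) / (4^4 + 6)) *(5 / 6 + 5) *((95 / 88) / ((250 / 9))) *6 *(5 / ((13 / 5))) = 5985 / 149864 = 0.04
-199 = -199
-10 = -10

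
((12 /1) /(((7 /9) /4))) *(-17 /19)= -7344 /133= -55.22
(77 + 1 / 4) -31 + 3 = 197 / 4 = 49.25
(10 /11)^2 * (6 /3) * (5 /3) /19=1000 /6897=0.14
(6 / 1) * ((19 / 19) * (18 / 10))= 54 / 5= 10.80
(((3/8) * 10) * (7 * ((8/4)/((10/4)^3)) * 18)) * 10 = 3024/5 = 604.80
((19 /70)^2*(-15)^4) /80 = 146205 /3136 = 46.62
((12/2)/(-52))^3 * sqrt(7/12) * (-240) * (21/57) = 0.10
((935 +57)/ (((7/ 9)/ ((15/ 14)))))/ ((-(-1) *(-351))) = -2480/ 637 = -3.89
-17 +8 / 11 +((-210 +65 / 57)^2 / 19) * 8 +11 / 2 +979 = 26259240431 / 1358082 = 19335.53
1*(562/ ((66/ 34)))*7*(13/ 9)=869414/ 297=2927.32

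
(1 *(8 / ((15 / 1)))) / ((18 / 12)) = 16 / 45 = 0.36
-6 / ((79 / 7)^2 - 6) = -294 / 5947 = -0.05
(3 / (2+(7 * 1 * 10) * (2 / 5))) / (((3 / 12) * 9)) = 2 / 45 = 0.04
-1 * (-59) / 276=59 / 276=0.21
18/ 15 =6/ 5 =1.20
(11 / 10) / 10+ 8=811 / 100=8.11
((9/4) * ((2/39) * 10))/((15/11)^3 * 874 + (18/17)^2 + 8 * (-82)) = 0.00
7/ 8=0.88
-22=-22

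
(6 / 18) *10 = 10 / 3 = 3.33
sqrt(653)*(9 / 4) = 9*sqrt(653) / 4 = 57.50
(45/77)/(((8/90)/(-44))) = -2025/7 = -289.29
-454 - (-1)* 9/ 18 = -907/ 2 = -453.50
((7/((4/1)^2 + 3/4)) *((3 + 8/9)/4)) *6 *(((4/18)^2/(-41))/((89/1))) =-1960/59409369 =-0.00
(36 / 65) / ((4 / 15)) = 27 / 13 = 2.08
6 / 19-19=-355 / 19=-18.68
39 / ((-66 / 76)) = -494 / 11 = -44.91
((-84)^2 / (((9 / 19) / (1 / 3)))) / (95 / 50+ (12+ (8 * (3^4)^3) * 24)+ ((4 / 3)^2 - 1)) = 446880 / 9183301801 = 0.00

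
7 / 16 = 0.44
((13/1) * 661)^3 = 634504103857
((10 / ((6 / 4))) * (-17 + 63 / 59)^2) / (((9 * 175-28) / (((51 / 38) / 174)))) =4418000 / 523622463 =0.01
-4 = -4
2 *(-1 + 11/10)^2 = 1/50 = 0.02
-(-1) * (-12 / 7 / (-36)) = 1 / 21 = 0.05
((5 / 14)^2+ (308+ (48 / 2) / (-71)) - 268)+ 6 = 637207 / 13916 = 45.79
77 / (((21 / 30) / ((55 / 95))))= 1210 / 19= 63.68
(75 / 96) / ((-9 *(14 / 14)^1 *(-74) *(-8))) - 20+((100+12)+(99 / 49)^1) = 785473847 / 8354304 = 94.02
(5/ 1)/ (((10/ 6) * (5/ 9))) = 27/ 5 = 5.40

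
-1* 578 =-578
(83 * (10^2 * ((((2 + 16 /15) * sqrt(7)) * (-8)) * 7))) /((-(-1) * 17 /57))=-81247040 * sqrt(7) /17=-12644674.27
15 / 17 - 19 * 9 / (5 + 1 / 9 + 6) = -24663 / 1700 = -14.51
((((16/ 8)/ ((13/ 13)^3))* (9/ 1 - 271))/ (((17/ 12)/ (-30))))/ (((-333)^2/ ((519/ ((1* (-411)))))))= -3626080/ 28695609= -0.13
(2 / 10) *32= 32 / 5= 6.40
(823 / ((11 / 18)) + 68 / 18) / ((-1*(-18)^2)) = -33425 / 8019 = -4.17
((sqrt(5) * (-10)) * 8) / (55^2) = -16 * sqrt(5) / 605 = -0.06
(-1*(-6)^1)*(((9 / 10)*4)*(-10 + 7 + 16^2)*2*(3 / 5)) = 163944 / 25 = 6557.76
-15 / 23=-0.65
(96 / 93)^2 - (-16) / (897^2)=823934992 / 773229249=1.07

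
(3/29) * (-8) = -0.83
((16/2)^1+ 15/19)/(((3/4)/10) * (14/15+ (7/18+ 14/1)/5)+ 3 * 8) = 0.36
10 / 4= 5 / 2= 2.50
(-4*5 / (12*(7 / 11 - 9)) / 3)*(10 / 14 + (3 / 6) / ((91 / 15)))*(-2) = -7975 / 75348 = -0.11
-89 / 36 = -2.47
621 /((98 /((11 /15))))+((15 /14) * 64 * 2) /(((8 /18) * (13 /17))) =2600001 /6370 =408.16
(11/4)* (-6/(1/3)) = -99/2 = -49.50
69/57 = 23/19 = 1.21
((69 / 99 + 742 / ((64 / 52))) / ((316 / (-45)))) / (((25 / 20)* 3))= -22.92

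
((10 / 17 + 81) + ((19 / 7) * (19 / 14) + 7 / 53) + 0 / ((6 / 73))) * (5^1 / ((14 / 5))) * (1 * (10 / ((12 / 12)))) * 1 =1525.07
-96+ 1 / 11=-1055 / 11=-95.91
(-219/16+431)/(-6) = -6677/96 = -69.55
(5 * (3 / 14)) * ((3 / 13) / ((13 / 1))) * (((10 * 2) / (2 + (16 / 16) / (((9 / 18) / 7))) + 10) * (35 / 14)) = 10125 / 18928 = 0.53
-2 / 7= -0.29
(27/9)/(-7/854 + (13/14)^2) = 35868/10211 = 3.51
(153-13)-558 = -418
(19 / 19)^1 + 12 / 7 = 19 / 7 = 2.71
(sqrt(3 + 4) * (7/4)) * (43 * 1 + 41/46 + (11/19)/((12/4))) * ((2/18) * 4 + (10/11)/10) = 42883519 * sqrt(7)/1038312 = 109.27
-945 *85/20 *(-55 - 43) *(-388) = -152713890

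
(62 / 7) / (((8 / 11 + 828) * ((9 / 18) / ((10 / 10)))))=341 / 15953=0.02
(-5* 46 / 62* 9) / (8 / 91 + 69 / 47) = -885339 / 41261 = -21.46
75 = 75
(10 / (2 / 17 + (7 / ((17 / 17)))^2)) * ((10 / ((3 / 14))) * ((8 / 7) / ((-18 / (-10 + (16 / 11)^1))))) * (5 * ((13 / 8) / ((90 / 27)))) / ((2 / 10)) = 1038700 / 16533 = 62.83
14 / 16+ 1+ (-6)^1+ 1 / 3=-91 / 24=-3.79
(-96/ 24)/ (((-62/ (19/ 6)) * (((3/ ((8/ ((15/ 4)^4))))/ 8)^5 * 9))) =22431240793630814765056/ 67632729158763027191162109375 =0.00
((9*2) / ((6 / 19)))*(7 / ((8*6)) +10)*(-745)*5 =-34467425 / 16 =-2154214.06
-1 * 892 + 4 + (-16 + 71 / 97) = -903.27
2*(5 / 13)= 10 / 13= 0.77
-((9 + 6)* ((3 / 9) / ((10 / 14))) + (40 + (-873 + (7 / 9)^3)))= 601811 / 729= 825.53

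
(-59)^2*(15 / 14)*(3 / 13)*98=1096515 / 13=84347.31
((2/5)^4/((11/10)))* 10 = 0.23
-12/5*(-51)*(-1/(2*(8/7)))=-1071/20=-53.55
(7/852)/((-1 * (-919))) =0.00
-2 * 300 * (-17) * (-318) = -3243600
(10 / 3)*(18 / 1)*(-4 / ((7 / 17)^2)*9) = -624240 / 49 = -12739.59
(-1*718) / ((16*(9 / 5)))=-1795 / 72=-24.93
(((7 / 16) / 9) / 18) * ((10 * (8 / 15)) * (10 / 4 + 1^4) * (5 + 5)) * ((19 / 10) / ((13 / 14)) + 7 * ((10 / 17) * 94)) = 196.15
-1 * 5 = -5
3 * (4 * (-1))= -12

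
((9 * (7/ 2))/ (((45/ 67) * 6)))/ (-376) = -469/ 22560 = -0.02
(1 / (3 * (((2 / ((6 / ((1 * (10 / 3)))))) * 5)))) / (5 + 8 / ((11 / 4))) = 11 / 1450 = 0.01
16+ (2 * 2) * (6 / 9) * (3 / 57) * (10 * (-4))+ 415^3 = 71473385.39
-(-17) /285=17 /285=0.06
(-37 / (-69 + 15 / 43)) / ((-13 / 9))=-1591 / 4264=-0.37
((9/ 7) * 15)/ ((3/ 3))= 135/ 7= 19.29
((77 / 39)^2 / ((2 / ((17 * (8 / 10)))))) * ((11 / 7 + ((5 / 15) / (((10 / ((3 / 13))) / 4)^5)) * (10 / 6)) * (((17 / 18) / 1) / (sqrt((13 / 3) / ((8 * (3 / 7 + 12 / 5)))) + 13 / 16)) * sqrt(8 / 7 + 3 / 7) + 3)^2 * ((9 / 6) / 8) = 2057 * (136450177500 * sqrt(30030) + 3818757552808 * sqrt(77) + 43902844610625)^2 / (53512789265698546875000 * (4 * sqrt(30030) + 1287)^2) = 100.12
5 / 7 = 0.71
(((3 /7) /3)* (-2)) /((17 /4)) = -8 /119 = -0.07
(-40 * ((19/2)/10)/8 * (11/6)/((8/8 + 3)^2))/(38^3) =-11/1108992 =-0.00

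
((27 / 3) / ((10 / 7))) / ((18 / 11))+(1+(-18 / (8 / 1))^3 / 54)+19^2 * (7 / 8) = 205129 / 640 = 320.51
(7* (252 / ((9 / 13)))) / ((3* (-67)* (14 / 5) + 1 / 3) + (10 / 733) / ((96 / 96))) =-4002180 / 883453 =-4.53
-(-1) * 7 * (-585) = -4095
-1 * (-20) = 20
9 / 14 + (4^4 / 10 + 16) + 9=3587 / 70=51.24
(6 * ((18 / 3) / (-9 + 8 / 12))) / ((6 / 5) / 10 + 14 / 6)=-81 / 46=-1.76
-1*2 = -2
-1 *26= -26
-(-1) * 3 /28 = 3 /28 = 0.11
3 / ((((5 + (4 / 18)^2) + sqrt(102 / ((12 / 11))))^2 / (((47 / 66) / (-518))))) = -68786501589 / 648171593606350 + 10215890343 * sqrt(374) / 2268600577622225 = -0.00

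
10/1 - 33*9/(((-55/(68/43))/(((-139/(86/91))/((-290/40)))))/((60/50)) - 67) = 10128429478/706291903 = 14.34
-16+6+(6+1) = -3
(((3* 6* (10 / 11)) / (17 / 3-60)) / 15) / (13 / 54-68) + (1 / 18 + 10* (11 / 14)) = 6541150183 / 826633962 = 7.91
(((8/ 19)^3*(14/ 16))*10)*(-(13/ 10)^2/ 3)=-0.37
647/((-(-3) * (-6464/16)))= -647/1212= -0.53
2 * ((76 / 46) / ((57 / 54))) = 72 / 23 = 3.13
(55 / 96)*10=275 / 48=5.73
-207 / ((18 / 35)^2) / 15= -5635 / 108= -52.18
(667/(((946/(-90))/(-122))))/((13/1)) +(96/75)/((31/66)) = 2850904938/4765475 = 598.24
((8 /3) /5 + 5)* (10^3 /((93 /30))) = 1784.95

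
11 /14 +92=92.79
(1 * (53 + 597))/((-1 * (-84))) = 325/42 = 7.74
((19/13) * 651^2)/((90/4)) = 1789382/65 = 27528.95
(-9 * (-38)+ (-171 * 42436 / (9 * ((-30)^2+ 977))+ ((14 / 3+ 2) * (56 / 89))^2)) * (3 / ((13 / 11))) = -102980221850 / 579840963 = -177.60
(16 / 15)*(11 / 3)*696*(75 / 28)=51040 / 7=7291.43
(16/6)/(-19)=-8/57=-0.14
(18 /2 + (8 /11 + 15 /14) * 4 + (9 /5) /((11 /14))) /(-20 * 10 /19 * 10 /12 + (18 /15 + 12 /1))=36879 /8834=4.17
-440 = -440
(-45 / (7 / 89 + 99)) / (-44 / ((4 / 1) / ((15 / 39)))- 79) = 52065 / 9541076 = 0.01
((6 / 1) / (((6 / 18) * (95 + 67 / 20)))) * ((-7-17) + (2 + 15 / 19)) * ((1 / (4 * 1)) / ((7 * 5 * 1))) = -7254 / 261611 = -0.03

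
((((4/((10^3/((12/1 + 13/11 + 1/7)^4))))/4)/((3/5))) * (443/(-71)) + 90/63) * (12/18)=-40730070122864/187189943325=-217.59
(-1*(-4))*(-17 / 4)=-17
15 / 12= 5 / 4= 1.25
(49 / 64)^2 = 2401 / 4096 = 0.59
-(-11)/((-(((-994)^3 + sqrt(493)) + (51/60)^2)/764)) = 1344640000*sqrt(493)/154325711675879106502721 + 1320581409706257600/154325711675879106502721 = 0.00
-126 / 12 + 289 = 557 / 2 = 278.50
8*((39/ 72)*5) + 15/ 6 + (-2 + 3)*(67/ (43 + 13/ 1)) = 25.36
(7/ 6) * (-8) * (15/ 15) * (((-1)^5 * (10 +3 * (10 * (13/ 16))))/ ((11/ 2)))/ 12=175/ 36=4.86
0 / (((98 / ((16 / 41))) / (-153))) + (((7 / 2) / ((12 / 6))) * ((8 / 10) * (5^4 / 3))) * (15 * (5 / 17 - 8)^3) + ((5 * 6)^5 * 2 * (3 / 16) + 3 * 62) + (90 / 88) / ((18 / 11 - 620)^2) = 6465421318370761423 / 909243093008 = 7110773.09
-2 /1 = -2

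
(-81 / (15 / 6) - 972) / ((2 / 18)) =-45198 / 5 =-9039.60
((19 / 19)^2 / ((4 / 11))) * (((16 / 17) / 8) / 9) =11 / 306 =0.04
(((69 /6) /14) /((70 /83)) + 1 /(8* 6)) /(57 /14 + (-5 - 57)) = -11699 /681240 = -0.02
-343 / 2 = -171.50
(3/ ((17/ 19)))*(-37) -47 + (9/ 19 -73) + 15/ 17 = -78393/ 323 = -242.70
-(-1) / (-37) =-1 / 37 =-0.03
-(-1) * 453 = 453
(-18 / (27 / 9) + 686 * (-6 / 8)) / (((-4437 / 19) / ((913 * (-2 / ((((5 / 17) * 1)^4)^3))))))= -206296561081232848897 / 21240234375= -9712536944.70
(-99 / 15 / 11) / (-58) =3 / 290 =0.01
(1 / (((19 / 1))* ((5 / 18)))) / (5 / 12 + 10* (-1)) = -216 / 10925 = -0.02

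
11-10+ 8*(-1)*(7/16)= -5/2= -2.50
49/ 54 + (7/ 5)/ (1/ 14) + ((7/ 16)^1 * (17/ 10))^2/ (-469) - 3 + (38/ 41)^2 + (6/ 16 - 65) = -3601219695661/ 77847782400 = -46.26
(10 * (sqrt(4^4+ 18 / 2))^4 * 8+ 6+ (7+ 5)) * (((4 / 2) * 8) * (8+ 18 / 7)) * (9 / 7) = 8552228544 / 7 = 1221746934.86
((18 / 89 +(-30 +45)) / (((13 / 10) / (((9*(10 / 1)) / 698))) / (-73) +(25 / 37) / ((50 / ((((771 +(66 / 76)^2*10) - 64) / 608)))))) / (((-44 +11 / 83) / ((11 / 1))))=59917510930780800 / 1921222331871671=31.19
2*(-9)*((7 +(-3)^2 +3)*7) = -2394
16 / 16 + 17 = 18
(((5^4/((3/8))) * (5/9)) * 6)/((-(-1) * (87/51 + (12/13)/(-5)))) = 55250000/15129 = 3651.93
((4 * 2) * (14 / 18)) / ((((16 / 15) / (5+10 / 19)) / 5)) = 161.18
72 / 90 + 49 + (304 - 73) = 1404 / 5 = 280.80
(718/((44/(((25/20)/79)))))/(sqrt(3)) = 1795 * sqrt(3)/20856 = 0.15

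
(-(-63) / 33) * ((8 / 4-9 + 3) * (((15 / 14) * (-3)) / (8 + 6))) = 135 / 77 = 1.75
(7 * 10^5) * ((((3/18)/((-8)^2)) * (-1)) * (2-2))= 0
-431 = -431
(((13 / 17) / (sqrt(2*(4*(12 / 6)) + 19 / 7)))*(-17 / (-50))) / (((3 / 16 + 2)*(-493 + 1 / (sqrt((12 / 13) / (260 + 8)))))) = -38454*sqrt(917) / 20869659125 - 26*sqrt(2396121) / 20869659125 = -0.00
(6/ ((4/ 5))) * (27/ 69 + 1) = 240/ 23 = 10.43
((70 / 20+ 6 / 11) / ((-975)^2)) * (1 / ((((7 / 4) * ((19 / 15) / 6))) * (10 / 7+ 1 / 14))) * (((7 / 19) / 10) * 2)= 712 / 1258310625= 0.00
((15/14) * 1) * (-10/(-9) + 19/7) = 4.10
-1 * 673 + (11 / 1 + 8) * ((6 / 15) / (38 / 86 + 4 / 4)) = -103498 / 155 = -667.73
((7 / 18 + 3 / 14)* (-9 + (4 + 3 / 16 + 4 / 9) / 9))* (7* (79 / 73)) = -38.77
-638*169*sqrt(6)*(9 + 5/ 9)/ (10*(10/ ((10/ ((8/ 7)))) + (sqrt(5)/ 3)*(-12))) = 16227211*sqrt(6)/ 10845 + 113590477*sqrt(30)/ 21690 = 32349.35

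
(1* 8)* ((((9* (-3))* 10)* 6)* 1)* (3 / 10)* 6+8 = -23320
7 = 7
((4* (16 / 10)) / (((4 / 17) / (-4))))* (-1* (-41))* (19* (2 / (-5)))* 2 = 1695104 / 25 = 67804.16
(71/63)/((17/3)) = 71/357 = 0.20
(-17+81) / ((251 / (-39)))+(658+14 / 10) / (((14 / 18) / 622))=661788678 / 1255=527321.66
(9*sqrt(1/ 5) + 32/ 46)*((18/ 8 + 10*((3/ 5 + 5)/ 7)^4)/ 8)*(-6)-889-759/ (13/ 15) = -66081997/ 37375-85671*sqrt(5)/ 10000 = -1787.24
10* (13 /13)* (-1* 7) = -70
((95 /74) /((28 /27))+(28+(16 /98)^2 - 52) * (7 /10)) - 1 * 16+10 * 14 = 11011381 /101528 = 108.46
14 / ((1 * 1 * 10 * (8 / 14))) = 49 / 20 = 2.45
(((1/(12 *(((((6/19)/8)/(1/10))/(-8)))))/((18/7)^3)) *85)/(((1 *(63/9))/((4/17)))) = -1862/6561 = -0.28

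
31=31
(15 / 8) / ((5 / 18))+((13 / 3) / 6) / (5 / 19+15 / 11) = 44027 / 6120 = 7.19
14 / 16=7 / 8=0.88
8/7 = 1.14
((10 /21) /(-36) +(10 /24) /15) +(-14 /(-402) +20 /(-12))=-81919 /50652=-1.62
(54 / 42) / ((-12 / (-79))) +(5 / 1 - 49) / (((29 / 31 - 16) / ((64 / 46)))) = 3767761 / 300748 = 12.53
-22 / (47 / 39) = -858 / 47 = -18.26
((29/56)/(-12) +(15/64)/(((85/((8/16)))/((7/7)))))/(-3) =1909/137088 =0.01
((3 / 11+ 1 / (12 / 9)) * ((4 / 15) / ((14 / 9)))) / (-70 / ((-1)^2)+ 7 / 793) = -2379 / 949718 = -0.00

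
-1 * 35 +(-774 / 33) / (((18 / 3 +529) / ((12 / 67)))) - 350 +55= -130120446 / 394295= -330.01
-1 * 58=-58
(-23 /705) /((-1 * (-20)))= -23 /14100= -0.00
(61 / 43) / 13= 0.11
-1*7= -7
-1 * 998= -998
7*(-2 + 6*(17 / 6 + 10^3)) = 42105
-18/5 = -3.60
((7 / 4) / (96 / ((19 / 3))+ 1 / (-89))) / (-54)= -1691 / 790344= -0.00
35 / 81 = 0.43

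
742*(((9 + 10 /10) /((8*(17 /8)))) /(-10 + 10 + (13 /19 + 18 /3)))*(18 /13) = 2537640 /28067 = 90.41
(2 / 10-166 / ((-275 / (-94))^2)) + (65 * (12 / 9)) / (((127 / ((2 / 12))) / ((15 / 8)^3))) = -45352717937 / 2458720000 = -18.45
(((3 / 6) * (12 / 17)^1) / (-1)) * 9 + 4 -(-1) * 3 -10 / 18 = 500 / 153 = 3.27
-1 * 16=-16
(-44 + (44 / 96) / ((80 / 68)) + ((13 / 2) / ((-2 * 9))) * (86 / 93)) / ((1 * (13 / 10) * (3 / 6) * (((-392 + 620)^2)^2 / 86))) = -253056161 / 117616483206144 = -0.00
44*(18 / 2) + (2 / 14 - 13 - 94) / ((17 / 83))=-880 / 7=-125.71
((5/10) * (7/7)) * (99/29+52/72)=2159/1044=2.07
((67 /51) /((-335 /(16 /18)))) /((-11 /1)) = 8 /25245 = 0.00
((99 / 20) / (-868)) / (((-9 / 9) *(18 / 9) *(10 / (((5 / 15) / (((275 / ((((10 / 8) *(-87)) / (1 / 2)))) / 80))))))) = -261 / 43400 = -0.01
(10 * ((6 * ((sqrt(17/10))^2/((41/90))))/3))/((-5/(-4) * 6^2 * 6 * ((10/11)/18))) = 1122/205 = 5.47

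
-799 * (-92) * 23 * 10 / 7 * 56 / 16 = 8453420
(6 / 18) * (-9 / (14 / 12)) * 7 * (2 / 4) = -9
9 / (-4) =-9 / 4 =-2.25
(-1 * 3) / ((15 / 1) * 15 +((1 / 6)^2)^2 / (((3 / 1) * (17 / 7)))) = -198288 / 14871607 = -0.01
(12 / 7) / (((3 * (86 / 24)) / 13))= 624 / 301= 2.07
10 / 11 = 0.91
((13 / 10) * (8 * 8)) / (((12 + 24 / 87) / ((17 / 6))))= 25636 / 1335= 19.20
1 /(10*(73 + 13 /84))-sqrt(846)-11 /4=-31.83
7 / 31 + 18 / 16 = 335 / 248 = 1.35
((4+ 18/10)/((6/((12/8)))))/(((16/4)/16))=29/5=5.80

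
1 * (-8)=-8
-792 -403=-1195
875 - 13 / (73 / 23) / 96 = 6131701 / 7008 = 874.96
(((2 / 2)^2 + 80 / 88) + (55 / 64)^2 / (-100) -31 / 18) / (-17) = -17125 / 1622016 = -0.01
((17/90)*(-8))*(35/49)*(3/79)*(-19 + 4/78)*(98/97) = 703528/896571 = 0.78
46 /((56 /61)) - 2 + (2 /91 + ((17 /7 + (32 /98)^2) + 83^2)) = 866430969 /124852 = 6939.66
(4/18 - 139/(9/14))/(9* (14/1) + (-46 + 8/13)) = -351/131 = -2.68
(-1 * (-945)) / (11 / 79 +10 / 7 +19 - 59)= -522585 / 21253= -24.59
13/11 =1.18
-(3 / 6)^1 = -1 / 2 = -0.50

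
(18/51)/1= 0.35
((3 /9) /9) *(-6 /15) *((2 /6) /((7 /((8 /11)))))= -0.00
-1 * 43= -43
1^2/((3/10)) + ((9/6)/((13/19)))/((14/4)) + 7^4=656554/273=2404.96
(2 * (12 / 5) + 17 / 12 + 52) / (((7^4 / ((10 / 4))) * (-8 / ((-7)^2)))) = -499 / 1344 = -0.37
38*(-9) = -342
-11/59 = -0.19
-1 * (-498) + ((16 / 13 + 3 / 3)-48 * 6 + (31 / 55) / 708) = 107435863 / 506220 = 212.23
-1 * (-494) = 494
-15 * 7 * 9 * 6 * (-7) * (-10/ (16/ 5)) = -496125/ 4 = -124031.25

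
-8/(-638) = 4/319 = 0.01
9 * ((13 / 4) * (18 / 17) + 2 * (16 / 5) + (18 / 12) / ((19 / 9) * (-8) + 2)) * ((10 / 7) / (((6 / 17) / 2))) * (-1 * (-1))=665661 / 938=709.66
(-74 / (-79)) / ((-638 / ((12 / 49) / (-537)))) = 148 / 221037971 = 0.00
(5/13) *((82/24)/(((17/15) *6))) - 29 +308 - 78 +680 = 881.19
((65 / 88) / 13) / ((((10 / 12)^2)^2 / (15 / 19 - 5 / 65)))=2592 / 30875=0.08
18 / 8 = 9 / 4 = 2.25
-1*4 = -4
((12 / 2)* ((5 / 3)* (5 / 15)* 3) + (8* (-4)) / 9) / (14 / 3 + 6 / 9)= 29 / 24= 1.21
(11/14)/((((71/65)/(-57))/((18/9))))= -40755/497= -82.00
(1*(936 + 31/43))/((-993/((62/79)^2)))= -154832476/266484459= -0.58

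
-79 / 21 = -3.76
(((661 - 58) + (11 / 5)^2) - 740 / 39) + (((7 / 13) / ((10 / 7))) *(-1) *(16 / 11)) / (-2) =6318524 / 10725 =589.14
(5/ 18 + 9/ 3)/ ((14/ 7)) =59/ 36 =1.64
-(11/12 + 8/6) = -9/4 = -2.25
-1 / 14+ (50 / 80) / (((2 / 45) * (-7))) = -2.08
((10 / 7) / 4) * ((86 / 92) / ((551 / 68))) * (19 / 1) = 3655 / 4669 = 0.78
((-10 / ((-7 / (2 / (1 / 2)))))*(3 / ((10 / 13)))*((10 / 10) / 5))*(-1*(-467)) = 72852 / 35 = 2081.49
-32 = -32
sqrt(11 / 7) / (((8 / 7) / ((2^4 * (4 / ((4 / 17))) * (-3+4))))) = 34 * sqrt(77) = 298.35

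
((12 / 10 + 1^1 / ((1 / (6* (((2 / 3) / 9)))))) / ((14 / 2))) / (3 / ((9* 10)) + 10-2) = 148 / 5061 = 0.03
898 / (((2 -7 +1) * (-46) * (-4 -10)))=-0.35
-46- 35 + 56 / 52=-1039 / 13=-79.92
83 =83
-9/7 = -1.29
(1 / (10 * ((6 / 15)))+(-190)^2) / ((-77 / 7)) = -144401 / 44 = -3281.84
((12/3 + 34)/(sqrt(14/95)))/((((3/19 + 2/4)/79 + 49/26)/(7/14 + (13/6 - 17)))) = -370747 * sqrt(1330)/18039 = -749.53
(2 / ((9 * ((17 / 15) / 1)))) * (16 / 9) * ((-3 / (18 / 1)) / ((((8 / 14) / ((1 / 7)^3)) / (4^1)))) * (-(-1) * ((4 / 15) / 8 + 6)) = -1448 / 202419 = -0.01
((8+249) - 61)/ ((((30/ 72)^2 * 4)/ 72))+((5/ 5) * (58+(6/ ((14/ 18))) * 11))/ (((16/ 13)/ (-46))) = 2621849/ 175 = 14981.99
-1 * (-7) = 7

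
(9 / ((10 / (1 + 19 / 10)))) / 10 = 261 / 1000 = 0.26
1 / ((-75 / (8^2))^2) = 4096 / 5625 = 0.73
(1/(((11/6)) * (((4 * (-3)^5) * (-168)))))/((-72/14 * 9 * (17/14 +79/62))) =-0.00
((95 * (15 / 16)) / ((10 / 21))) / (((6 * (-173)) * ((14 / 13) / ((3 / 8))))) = -11115 / 177152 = -0.06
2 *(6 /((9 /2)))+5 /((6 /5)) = 41 /6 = 6.83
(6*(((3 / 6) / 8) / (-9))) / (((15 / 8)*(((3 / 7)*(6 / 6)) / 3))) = -7 / 45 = -0.16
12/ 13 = 0.92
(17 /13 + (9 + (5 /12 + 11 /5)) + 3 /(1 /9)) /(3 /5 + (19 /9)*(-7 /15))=-280269 /2704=-103.65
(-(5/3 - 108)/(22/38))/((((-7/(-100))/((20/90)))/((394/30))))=4341880/567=7657.64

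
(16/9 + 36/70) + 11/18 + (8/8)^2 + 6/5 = 5.10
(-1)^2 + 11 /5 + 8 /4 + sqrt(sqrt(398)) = 398^(1 /4) + 26 /5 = 9.67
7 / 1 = 7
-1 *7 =-7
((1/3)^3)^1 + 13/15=122/135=0.90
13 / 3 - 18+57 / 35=-1264 / 105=-12.04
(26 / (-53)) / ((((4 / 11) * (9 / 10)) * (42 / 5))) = -3575 / 20034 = -0.18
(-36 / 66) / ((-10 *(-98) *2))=-3 / 10780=-0.00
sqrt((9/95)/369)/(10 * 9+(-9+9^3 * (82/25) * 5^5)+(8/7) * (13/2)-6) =7 * sqrt(3895)/203733143665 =0.00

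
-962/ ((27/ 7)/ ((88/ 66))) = -26936/ 81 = -332.54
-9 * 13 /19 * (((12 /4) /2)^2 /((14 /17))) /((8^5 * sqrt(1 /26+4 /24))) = -17901 * sqrt(78) /139460608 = -0.00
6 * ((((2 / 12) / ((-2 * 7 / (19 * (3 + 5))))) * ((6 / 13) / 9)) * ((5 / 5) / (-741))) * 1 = 8 / 10647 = 0.00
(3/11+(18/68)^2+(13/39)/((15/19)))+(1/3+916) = 524782019/572220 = 917.10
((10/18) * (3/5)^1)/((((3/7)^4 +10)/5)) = 12005/72273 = 0.17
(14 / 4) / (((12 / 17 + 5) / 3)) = 1.84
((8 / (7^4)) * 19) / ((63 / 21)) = 152 / 7203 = 0.02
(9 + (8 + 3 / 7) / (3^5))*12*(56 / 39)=491776 / 3159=155.67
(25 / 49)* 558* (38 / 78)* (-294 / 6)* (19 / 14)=-839325 / 91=-9223.35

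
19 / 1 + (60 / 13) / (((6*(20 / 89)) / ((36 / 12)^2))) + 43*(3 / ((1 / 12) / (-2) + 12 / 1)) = 452161 / 7462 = 60.60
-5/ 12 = -0.42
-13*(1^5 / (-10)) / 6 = 0.22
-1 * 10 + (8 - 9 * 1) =-11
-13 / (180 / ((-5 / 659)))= 13 / 23724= 0.00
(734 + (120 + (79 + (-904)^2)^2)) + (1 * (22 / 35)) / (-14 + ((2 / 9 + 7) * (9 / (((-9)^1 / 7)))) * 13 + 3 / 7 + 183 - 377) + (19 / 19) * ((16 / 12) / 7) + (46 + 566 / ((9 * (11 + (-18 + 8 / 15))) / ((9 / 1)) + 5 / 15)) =87887651896880459111 / 131574030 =667971117832.91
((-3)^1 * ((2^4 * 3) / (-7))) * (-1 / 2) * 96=-6912 / 7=-987.43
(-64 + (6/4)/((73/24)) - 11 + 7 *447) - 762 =167352/73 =2292.49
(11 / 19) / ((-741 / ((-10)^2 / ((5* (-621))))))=220 / 8743059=0.00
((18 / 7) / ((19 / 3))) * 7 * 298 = 16092 / 19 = 846.95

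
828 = 828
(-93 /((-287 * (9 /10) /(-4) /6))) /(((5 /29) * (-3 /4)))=57536 /861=66.82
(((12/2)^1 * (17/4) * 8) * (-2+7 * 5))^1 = 6732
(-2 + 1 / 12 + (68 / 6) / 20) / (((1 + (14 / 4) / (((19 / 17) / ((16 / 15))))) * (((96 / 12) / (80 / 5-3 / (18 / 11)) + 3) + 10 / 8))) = -0.06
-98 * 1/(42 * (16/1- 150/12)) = -2/3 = -0.67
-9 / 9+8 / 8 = 0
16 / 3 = 5.33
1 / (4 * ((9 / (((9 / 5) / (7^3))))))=0.00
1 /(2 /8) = 4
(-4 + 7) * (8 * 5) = 120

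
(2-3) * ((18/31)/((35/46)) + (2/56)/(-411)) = -1361077/1783740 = -0.76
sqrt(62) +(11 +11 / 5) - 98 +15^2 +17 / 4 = sqrt(62) +2889 / 20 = 152.32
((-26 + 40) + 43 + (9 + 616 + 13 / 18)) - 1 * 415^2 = -3087761 / 18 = -171542.28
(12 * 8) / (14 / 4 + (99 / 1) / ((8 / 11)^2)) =6144 / 12203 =0.50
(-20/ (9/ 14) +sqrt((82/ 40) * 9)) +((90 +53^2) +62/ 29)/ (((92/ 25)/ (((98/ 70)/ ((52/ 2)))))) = 3 * sqrt(205)/ 10 +7078855/ 624312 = 15.63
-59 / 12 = -4.92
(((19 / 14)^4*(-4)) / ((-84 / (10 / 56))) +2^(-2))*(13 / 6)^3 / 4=13838369129 / 19516557312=0.71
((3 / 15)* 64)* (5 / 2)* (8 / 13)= 256 / 13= 19.69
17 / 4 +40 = 177 / 4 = 44.25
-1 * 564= -564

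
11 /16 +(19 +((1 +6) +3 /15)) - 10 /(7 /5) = 11057 /560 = 19.74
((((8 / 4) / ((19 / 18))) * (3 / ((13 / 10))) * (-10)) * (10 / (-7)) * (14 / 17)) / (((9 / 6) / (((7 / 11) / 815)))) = 201600 / 7528807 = 0.03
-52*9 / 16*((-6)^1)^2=-1053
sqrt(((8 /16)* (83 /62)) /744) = sqrt(498) /744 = 0.03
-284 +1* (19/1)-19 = -284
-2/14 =-1/7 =-0.14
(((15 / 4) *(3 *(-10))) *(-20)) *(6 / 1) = 13500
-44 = -44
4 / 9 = 0.44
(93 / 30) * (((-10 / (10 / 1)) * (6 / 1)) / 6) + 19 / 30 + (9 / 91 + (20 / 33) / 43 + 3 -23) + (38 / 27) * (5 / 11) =-126175474 / 5810805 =-21.71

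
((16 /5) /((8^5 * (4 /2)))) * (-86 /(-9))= 43 /92160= 0.00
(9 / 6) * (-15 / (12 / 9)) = -135 / 8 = -16.88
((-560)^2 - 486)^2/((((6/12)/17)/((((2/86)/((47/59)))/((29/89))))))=372415758863912/1247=298649365568.49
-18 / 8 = -9 / 4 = -2.25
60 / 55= 12 / 11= 1.09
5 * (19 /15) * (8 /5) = 152 /15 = 10.13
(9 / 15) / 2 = 3 / 10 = 0.30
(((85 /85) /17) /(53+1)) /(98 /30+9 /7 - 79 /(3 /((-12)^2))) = -35 /121690692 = -0.00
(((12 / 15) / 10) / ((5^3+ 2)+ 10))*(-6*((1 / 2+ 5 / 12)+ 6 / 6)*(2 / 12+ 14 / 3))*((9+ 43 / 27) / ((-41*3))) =95381 / 34123275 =0.00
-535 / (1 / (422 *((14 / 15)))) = -632156 / 3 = -210718.67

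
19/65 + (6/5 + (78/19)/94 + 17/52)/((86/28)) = 4011789/4991870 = 0.80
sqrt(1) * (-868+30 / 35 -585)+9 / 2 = -20267 / 14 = -1447.64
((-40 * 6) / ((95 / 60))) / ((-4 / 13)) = 9360 / 19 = 492.63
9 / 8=1.12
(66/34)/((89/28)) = 924/1513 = 0.61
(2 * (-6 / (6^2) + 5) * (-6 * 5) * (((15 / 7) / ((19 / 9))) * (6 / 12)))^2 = 383180625 / 17689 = 21662.09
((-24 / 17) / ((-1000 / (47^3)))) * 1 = 311469 / 2125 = 146.57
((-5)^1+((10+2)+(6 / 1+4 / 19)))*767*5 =962585 / 19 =50662.37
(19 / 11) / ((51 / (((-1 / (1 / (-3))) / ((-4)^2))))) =19 / 2992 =0.01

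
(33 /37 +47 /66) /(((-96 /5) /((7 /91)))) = -19585 /3047616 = -0.01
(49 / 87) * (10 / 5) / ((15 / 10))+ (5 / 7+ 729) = 1334560 / 1827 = 730.47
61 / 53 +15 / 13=1588 / 689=2.30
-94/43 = -2.19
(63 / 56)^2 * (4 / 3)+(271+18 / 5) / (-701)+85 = 4839467 / 56080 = 86.30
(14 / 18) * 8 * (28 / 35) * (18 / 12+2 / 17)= 1232 / 153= 8.05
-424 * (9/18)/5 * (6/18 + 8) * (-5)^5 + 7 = 3312521/3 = 1104173.67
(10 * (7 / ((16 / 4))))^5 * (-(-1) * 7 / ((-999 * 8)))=-367653125 / 255744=-1437.58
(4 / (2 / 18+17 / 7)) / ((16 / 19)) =1197 / 640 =1.87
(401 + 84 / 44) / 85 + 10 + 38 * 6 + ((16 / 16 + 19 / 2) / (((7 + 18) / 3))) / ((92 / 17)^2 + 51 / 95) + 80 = 494241607627 / 1531191530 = 322.78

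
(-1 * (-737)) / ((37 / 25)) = 18425 / 37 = 497.97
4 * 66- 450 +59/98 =-185.40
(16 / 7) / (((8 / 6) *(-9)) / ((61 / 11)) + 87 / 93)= -30256 / 16261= -1.86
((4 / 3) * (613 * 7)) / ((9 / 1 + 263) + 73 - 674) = -2452 / 141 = -17.39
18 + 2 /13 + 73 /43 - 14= 5.85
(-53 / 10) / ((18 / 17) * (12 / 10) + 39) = -901 / 6846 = -0.13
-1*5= -5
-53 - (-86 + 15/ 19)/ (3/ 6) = 2231/ 19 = 117.42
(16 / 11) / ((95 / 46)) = 736 / 1045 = 0.70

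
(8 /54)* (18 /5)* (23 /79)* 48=2944 /395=7.45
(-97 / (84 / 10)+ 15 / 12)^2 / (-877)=-748225 / 6188112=-0.12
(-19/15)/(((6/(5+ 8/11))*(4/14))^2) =-136857/9680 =-14.14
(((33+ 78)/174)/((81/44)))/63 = 814/147987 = 0.01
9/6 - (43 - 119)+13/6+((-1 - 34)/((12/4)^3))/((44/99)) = 307/4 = 76.75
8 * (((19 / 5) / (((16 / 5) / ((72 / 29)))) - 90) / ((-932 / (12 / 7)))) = 60588 / 47299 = 1.28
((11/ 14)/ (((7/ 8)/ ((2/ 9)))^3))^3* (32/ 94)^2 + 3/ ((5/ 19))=675195666217153613180417/ 59227688735320512937005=11.40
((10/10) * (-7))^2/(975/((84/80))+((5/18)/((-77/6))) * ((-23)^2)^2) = -11319/1184705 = -0.01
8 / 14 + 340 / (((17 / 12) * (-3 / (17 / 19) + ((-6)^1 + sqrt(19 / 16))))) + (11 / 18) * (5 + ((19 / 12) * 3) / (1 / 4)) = -18057664 / 1675821 - 55488 * sqrt(19) / 79801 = -13.81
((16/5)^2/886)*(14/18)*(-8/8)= -896/99675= -0.01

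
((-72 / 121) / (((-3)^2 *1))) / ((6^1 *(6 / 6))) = -4 / 363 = -0.01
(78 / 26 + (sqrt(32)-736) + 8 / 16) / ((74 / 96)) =-35160 / 37 + 192*sqrt(2) / 37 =-942.93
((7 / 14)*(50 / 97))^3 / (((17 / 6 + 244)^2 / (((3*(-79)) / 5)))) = -26662500 / 2001821363953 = -0.00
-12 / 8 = -3 / 2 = -1.50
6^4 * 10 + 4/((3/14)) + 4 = 38948/3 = 12982.67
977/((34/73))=71321/34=2097.68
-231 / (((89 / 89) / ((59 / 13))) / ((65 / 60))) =-4543 / 4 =-1135.75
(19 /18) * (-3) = -19 /6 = -3.17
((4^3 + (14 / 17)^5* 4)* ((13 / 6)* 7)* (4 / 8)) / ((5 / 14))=1391.11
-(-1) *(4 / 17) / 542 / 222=1 / 511377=0.00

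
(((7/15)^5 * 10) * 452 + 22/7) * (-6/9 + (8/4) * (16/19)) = 6362364868/60598125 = 104.99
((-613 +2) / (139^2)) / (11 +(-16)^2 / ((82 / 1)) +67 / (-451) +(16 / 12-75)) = 826683 / 1560460565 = 0.00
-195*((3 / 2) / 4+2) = -3705 / 8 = -463.12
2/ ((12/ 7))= 7/ 6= 1.17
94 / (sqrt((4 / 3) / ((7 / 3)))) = 47*sqrt(7) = 124.35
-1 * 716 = -716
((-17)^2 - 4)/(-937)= -285/937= -0.30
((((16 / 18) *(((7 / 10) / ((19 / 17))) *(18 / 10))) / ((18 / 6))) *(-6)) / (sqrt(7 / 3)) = -136 *sqrt(21) / 475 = -1.31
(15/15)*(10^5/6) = 50000/3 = 16666.67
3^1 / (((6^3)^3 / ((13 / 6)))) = 13 / 20155392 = 0.00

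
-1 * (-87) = 87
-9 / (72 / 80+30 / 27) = -810 / 181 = -4.48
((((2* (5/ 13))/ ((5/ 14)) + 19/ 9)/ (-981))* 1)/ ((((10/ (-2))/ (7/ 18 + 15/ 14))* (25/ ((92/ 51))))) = 4223536/ 46097312625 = 0.00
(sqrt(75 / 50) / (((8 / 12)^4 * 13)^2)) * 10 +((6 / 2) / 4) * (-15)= -45 / 4 +32805 * sqrt(6) / 43264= -9.39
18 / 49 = 0.37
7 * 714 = 4998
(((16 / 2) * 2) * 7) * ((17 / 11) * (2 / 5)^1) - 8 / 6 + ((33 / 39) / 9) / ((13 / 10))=5686478 / 83655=67.98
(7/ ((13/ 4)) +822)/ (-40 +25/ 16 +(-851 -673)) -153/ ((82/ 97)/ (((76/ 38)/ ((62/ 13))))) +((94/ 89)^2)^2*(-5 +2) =-4154821021486857991/ 51832429022053914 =-80.16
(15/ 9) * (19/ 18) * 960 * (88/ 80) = 16720/ 9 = 1857.78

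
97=97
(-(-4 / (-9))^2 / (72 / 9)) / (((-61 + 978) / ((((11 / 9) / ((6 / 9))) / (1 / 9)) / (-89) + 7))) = -1213 / 6610653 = -0.00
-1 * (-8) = 8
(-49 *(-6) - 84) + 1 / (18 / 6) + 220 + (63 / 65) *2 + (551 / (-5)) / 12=110003 / 260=423.09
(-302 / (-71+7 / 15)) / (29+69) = 2265 / 51842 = 0.04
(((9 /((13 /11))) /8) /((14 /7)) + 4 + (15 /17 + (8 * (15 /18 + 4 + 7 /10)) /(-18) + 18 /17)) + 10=6662933 /477360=13.96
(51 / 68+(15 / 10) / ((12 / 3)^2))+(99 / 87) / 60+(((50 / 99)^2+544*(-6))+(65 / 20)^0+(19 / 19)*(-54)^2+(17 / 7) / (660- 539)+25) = -102142123459 / 318336480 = -320.86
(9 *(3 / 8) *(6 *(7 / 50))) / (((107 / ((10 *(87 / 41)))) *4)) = 49329 / 350960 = 0.14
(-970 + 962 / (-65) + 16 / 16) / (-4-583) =4919 / 2935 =1.68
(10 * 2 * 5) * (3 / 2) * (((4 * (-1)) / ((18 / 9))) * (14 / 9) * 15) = -7000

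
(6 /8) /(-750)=-1 /1000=-0.00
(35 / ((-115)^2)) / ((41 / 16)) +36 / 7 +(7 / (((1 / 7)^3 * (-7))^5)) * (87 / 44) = -130588599802771339 / 33401060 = -3909714236.70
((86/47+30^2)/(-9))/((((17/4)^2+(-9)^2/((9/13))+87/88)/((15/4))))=-1864984/675249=-2.76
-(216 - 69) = -147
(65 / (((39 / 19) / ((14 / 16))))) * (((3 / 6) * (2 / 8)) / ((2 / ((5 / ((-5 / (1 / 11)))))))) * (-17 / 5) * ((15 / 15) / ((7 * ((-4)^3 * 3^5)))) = -323 / 65691648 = -0.00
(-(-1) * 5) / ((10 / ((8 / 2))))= 2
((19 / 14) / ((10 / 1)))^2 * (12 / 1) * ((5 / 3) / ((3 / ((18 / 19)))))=57 / 490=0.12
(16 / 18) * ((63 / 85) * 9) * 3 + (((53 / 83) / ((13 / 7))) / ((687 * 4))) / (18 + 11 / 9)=258532396269 / 14533892620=17.79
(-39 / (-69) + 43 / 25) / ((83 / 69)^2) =271998 / 172225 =1.58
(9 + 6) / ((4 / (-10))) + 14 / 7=-71 / 2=-35.50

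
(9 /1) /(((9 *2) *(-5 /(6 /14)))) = -3 /70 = -0.04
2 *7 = 14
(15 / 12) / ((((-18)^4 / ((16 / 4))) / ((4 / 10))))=1 / 52488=0.00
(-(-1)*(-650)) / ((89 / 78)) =-50700 / 89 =-569.66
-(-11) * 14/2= 77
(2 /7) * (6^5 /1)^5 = 56860576059859402752 /7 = 8122939437122771821.71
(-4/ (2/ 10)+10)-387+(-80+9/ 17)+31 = -7573/ 17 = -445.47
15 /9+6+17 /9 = 86 /9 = 9.56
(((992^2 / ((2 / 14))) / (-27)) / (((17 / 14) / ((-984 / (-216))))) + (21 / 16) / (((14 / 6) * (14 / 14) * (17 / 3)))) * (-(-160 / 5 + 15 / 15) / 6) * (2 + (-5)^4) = -409884215664209 / 132192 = -3100673381.63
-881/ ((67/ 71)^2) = -4441121/ 4489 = -989.33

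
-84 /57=-28 /19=-1.47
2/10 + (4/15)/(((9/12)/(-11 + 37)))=9.44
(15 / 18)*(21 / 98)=5 / 28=0.18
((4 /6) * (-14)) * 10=-280 /3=-93.33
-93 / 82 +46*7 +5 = 26721 / 82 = 325.87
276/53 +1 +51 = 3032/53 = 57.21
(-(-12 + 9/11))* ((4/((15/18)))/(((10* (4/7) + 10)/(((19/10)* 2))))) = 196308/15125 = 12.98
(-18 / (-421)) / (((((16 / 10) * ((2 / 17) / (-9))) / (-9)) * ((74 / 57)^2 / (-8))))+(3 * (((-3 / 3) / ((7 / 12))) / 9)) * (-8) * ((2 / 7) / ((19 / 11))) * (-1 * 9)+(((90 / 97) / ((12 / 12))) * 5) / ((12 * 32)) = -313525678733907 / 3331094345152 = -94.12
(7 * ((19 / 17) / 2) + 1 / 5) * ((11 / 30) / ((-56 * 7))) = -2563 / 666400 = -0.00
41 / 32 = 1.28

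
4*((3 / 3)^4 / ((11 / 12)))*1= 48 / 11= 4.36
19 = 19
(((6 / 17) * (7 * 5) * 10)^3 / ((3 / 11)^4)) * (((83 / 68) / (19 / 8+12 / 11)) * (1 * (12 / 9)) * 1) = 7335937470400000 / 45853029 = 159988066.88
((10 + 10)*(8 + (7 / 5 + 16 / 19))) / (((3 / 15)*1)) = 19460 / 19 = 1024.21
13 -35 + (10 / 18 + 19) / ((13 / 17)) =418 / 117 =3.57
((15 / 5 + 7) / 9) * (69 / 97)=230 / 291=0.79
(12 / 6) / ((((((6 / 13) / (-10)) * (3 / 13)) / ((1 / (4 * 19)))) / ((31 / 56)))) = -26195 / 19152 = -1.37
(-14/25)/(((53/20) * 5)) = -0.04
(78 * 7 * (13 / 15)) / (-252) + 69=6041 / 90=67.12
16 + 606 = 622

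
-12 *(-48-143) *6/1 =13752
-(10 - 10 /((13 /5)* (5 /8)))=-50 /13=-3.85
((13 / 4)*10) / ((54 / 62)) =2015 / 54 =37.31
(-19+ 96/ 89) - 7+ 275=22257/ 89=250.08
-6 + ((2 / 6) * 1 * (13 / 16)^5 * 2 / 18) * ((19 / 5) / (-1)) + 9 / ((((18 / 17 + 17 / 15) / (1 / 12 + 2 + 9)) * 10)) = -118658372713 / 79130787840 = -1.50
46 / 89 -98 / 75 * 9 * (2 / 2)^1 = -25016 / 2225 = -11.24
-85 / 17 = -5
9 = 9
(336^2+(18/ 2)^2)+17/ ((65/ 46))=7344287/ 65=112989.03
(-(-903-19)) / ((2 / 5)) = 2305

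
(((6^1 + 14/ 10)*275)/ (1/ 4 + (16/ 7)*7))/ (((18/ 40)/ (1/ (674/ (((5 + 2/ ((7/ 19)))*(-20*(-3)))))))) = 23768800/ 92001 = 258.35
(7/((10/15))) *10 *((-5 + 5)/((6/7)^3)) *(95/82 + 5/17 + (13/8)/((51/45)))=0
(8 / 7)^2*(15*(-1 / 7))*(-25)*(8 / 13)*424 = 81408000 / 4459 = 18257.01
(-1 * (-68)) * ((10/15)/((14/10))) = 680/21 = 32.38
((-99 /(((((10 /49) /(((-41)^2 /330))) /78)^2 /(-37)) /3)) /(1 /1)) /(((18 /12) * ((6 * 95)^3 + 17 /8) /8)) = 12218235829267104 /10185615116875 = 1199.56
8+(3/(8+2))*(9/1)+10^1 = 207/10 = 20.70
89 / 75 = 1.19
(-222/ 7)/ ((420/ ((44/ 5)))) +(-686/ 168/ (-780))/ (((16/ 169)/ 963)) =16490571/ 313600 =52.58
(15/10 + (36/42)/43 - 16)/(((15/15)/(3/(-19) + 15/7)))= -1150644/40033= -28.74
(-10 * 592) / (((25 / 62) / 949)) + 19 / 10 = -27865673 / 2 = -13932836.50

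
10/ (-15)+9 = 25/ 3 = 8.33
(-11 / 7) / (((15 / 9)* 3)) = -0.31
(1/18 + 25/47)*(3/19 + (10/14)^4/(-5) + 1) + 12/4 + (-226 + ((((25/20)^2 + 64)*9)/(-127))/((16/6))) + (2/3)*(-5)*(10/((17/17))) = -11535971827865/44812768896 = -257.43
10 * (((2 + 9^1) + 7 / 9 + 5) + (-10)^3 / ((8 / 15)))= -167240 / 9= -18582.22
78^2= 6084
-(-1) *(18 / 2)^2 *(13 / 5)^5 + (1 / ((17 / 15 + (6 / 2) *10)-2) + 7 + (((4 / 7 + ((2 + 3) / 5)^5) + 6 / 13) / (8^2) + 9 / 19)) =76602808902129 / 7953400000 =9631.45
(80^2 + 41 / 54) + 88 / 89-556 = 28094665 / 4806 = 5845.75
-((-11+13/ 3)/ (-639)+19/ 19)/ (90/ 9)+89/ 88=767837/ 843480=0.91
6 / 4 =3 / 2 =1.50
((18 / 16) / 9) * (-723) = -723 / 8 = -90.38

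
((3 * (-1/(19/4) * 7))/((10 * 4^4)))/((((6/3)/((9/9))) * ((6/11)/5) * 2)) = -77/19456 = -0.00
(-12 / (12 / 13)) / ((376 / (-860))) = 2795 / 94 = 29.73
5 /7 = 0.71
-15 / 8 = -1.88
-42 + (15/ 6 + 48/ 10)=-347/ 10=-34.70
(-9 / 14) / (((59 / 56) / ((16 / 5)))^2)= -516096 / 87025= -5.93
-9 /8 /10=-9 /80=-0.11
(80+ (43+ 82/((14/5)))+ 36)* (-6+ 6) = 0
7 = 7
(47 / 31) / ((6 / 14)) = 329 / 93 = 3.54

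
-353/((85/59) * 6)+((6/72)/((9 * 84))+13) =-21465779/771120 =-27.84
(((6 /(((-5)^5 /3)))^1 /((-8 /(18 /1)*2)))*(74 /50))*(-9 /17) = -26973 /5312500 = -0.01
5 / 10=1 / 2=0.50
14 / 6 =7 / 3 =2.33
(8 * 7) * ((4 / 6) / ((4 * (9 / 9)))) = 28 / 3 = 9.33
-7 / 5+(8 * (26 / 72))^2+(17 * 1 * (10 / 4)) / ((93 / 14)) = 167528 / 12555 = 13.34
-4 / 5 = -0.80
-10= -10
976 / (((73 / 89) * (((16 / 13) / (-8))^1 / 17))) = -9598472 / 73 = -131485.92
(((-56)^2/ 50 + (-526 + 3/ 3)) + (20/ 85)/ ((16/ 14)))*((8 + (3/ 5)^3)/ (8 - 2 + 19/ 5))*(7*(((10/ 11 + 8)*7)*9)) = -177885112041/ 116875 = -1522011.65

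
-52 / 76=-13 / 19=-0.68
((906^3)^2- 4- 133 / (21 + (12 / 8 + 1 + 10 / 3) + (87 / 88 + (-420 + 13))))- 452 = 55362574685047709004912 / 100103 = 553056099068436600.35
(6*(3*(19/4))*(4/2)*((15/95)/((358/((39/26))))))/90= 9/7160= 0.00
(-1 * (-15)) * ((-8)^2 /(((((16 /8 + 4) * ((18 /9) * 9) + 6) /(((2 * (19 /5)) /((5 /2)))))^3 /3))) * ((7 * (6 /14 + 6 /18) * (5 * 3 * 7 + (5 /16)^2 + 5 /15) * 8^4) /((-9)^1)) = -10613030912 /759375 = -13976.01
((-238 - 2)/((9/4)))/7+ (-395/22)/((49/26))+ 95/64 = -2409265/103488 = -23.28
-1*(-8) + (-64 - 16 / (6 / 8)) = -232 / 3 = -77.33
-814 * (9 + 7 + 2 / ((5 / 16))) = -91168 / 5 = -18233.60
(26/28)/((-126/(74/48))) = -481/42336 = -0.01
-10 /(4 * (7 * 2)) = -0.18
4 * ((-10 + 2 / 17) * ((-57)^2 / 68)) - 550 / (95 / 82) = -12977588 / 5491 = -2363.43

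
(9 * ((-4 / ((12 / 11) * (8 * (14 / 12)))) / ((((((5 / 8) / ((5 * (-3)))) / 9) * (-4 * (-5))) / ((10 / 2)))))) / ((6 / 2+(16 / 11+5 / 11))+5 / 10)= 29403 / 833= 35.30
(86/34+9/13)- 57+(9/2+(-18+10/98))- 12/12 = -68.18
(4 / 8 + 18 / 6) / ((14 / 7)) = 7 / 4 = 1.75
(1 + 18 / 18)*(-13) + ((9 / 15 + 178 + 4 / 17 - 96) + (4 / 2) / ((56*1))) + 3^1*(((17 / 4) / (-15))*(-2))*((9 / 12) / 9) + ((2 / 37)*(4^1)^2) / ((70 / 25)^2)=211270519 / 3698520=57.12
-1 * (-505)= 505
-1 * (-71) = 71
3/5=0.60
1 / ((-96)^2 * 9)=1 / 82944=0.00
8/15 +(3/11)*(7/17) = 1811/2805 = 0.65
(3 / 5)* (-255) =-153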